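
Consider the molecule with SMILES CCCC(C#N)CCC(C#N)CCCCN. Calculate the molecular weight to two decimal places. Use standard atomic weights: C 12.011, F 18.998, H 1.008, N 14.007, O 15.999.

First, the molecular formula is C13H23N3 (counting implicit H from valence).
  C: 13 × 12.011 = 156.143
  H: 23 × 1.008 = 23.184
  N: 3 × 14.007 = 42.021
Sum: 13×12.011 + 23×1.008 + 3×14.007 = 221.348 → 221.35 g/mol.

221.35 g/mol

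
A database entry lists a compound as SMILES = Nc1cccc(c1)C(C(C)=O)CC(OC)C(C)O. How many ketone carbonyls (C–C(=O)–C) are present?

1

The ketone motif appears at heavy-atom position 9 in the SMILES.
Other groups present: 1 ether, 1 hydroxyl, 1 primary amine.
Ketone count: 1.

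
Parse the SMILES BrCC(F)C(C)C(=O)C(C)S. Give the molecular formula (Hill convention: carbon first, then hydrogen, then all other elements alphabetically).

Walk through each heavy atom and fill implicit hydrogens from standard valence (C 4, N 3, O 2, S 2, halogen 1):
  atom 1: Br (halogen, monovalent) → 0 H
  atom 2: C, bond orders sum to 2 (valence 4) → 2 H
  atom 3: C, bond orders sum to 3 (valence 4) → 1 H
  atom 4: F (halogen, monovalent) → 0 H
  atom 5: C, bond orders sum to 3 (valence 4) → 1 H
  atom 6: C, bond orders sum to 1 (valence 4) → 3 H
  atom 7: C, bond orders sum to 4 (valence 4) → 0 H
  atom 8: O, bond orders sum to 2 (valence 2) → 0 H
  atom 9: C, bond orders sum to 3 (valence 4) → 1 H
  atom 10: C, bond orders sum to 1 (valence 4) → 3 H
  atom 11: S, bond orders sum to 1 (valence 2) → 1 H
Totals → C:7, H:12, Br:1, F:1, O:1, S:1.
In Hill order: C7H12BrFOS.

C7H12BrFOS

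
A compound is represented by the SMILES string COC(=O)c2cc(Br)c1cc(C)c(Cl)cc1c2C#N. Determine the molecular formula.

C14H9BrClNO2

Walk through each heavy atom and fill implicit hydrogens from standard valence (C 4, N 3, O 2, S 2, halogen 1); for lowercase aromatic atoms, an aromatic c carries 1 H when it has two neighbours and 0 H with three, and aromatic n carries 0 H:
  atom 1: C, bond orders sum to 1 (valence 4) → 3 H
  atom 2: O, bond orders sum to 2 (valence 2) → 0 H
  atom 3: C, bond orders sum to 4 (valence 4) → 0 H
  atom 4: O, bond orders sum to 2 (valence 2) → 0 H
  atom 5: aromatic c, 3 neighbours → 0 H
  atom 6: aromatic c, 2 neighbours → 1 H
  atom 7: aromatic c, 3 neighbours → 0 H
  atom 8: Br (halogen, monovalent) → 0 H
  atom 9: aromatic c, 3 neighbours → 0 H
  atom 10: aromatic c, 2 neighbours → 1 H
  atom 11: aromatic c, 3 neighbours → 0 H
  atom 12: C, bond orders sum to 1 (valence 4) → 3 H
  atom 13: aromatic c, 3 neighbours → 0 H
  atom 14: Cl (halogen, monovalent) → 0 H
  atom 15: aromatic c, 2 neighbours → 1 H
  atom 16: aromatic c, 3 neighbours → 0 H
  atom 17: aromatic c, 3 neighbours → 0 H
  atom 18: C, bond orders sum to 4 (valence 4) → 0 H
  atom 19: N, bond orders sum to 3 (valence 3) → 0 H
Totals → C:14, H:9, Br:1, Cl:1, N:1, O:2.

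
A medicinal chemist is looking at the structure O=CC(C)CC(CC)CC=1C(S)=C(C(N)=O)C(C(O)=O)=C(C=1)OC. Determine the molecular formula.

Walk through each heavy atom and fill implicit hydrogens from standard valence (C 4, N 3, O 2, S 2, halogen 1):
  atom 1: O, bond orders sum to 2 (valence 2) → 0 H
  atom 2: C, bond orders sum to 3 (valence 4) → 1 H
  atom 3: C, bond orders sum to 3 (valence 4) → 1 H
  atom 4: C, bond orders sum to 1 (valence 4) → 3 H
  atom 5: C, bond orders sum to 2 (valence 4) → 2 H
  atom 6: C, bond orders sum to 3 (valence 4) → 1 H
  atom 7: C, bond orders sum to 2 (valence 4) → 2 H
  atom 8: C, bond orders sum to 1 (valence 4) → 3 H
  atom 9: C, bond orders sum to 2 (valence 4) → 2 H
  atom 10: C, bond orders sum to 4 (valence 4) → 0 H
  atom 11: C, bond orders sum to 4 (valence 4) → 0 H
  atom 12: S, bond orders sum to 1 (valence 2) → 1 H
  atom 13: C, bond orders sum to 4 (valence 4) → 0 H
  atom 14: C, bond orders sum to 4 (valence 4) → 0 H
  atom 15: N, bond orders sum to 1 (valence 3) → 2 H
  atom 16: O, bond orders sum to 2 (valence 2) → 0 H
  atom 17: C, bond orders sum to 4 (valence 4) → 0 H
  atom 18: C, bond orders sum to 4 (valence 4) → 0 H
  atom 19: O, bond orders sum to 1 (valence 2) → 1 H
  atom 20: O, bond orders sum to 2 (valence 2) → 0 H
  atom 21: C, bond orders sum to 4 (valence 4) → 0 H
  atom 22: C, bond orders sum to 3 (valence 4) → 1 H
  atom 23: O, bond orders sum to 2 (valence 2) → 0 H
  atom 24: C, bond orders sum to 1 (valence 4) → 3 H
Totals → C:17, H:23, N:1, O:5, S:1.

C17H23NO5S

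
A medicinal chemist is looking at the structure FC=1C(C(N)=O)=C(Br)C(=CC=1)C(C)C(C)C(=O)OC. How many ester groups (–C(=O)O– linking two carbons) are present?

1

The ester motif appears at heavy-atom position 16 in the SMILES.
Other groups present: 1 amide.
Ester count: 1.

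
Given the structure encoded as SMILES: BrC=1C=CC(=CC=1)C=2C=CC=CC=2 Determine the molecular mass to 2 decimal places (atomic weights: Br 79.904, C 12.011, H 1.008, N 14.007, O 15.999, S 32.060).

First, the molecular formula is C12H9Br (counting implicit H from valence).
  Br: 1 × 79.904 = 79.904
  C: 12 × 12.011 = 144.132
  H: 9 × 1.008 = 9.072
Sum: 1×79.904 + 12×12.011 + 9×1.008 = 233.108 → 233.11 g/mol.

233.11 g/mol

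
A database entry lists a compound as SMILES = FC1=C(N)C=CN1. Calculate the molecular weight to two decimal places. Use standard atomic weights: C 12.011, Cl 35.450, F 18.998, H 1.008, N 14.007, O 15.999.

100.10 g/mol

First, the molecular formula is C4H5FN2 (counting implicit H from valence).
  C: 4 × 12.011 = 48.044
  F: 1 × 18.998 = 18.998
  H: 5 × 1.008 = 5.040
  N: 2 × 14.007 = 28.014
Sum: 4×12.011 + 1×18.998 + 5×1.008 + 2×14.007 = 100.096 → 100.10 g/mol.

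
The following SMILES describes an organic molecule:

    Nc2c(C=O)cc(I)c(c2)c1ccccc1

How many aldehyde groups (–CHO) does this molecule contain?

1

The aldehyde motif appears at heavy-atom position 4 in the SMILES.
Other groups present: 1 primary amine.
Aldehyde count: 1.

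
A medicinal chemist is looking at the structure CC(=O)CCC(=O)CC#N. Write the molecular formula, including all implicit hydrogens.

C7H9NO2

Walk through each heavy atom and fill implicit hydrogens from standard valence (C 4, N 3, O 2, S 2, halogen 1):
  atom 1: C, bond orders sum to 1 (valence 4) → 3 H
  atom 2: C, bond orders sum to 4 (valence 4) → 0 H
  atom 3: O, bond orders sum to 2 (valence 2) → 0 H
  atom 4: C, bond orders sum to 2 (valence 4) → 2 H
  atom 5: C, bond orders sum to 2 (valence 4) → 2 H
  atom 6: C, bond orders sum to 4 (valence 4) → 0 H
  atom 7: O, bond orders sum to 2 (valence 2) → 0 H
  atom 8: C, bond orders sum to 2 (valence 4) → 2 H
  atom 9: C, bond orders sum to 4 (valence 4) → 0 H
  atom 10: N, bond orders sum to 3 (valence 3) → 0 H
Totals → C:7, H:9, N:1, O:2.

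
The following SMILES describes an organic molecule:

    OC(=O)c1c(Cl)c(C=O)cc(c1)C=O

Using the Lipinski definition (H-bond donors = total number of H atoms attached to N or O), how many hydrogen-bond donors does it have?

1

Donors: find every N or O and count the H atoms it carries.
  atom 1 (O): bond orders sum to 1 → 1 H
  atom 3 (O): bond orders sum to 2 → 0 H
  atom 9 (O): bond orders sum to 2 → 0 H
  atom 14 (O): bond orders sum to 2 → 0 H
Lipinski HBD = 1.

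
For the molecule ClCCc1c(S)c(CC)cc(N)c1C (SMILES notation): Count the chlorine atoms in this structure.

1

Scan the SMILES for Cl atoms (remember two-letter symbols like Cl and Br are single atoms).
Chlorine count: 1.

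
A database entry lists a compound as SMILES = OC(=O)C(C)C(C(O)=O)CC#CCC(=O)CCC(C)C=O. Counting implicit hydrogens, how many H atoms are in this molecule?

Walk through each heavy atom and fill implicit hydrogens from standard valence (C 4, N 3, O 2, S 2, halogen 1):
  atom 1: O, bond orders sum to 1 (valence 2) → 1 H
  atom 2: C, bond orders sum to 4 (valence 4) → 0 H
  atom 3: O, bond orders sum to 2 (valence 2) → 0 H
  atom 4: C, bond orders sum to 3 (valence 4) → 1 H
  atom 5: C, bond orders sum to 1 (valence 4) → 3 H
  atom 6: C, bond orders sum to 3 (valence 4) → 1 H
  atom 7: C, bond orders sum to 4 (valence 4) → 0 H
  atom 8: O, bond orders sum to 1 (valence 2) → 1 H
  atom 9: O, bond orders sum to 2 (valence 2) → 0 H
  atom 10: C, bond orders sum to 2 (valence 4) → 2 H
  atom 11: C, bond orders sum to 4 (valence 4) → 0 H
  atom 12: C, bond orders sum to 4 (valence 4) → 0 H
  atom 13: C, bond orders sum to 2 (valence 4) → 2 H
  atom 14: C, bond orders sum to 4 (valence 4) → 0 H
  atom 15: O, bond orders sum to 2 (valence 2) → 0 H
  atom 16: C, bond orders sum to 2 (valence 4) → 2 H
  atom 17: C, bond orders sum to 2 (valence 4) → 2 H
  atom 18: C, bond orders sum to 3 (valence 4) → 1 H
  atom 19: C, bond orders sum to 1 (valence 4) → 3 H
  atom 20: C, bond orders sum to 3 (valence 4) → 1 H
  atom 21: O, bond orders sum to 2 (valence 2) → 0 H
Total hydrogens: 20.

20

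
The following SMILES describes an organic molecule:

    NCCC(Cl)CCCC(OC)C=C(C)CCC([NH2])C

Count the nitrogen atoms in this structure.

2

Scan the SMILES for N atoms (remember two-letter symbols like Cl and Br are single atoms).
Nitrogen count: 2.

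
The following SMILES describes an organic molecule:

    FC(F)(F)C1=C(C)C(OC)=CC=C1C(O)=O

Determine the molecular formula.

Walk through each heavy atom and fill implicit hydrogens from standard valence (C 4, N 3, O 2, S 2, halogen 1):
  atom 1: F (halogen, monovalent) → 0 H
  atom 2: C, bond orders sum to 4 (valence 4) → 0 H
  atom 3: F (halogen, monovalent) → 0 H
  atom 4: F (halogen, monovalent) → 0 H
  atom 5: C, bond orders sum to 4 (valence 4) → 0 H
  atom 6: C, bond orders sum to 4 (valence 4) → 0 H
  atom 7: C, bond orders sum to 1 (valence 4) → 3 H
  atom 8: C, bond orders sum to 4 (valence 4) → 0 H
  atom 9: O, bond orders sum to 2 (valence 2) → 0 H
  atom 10: C, bond orders sum to 1 (valence 4) → 3 H
  atom 11: C, bond orders sum to 3 (valence 4) → 1 H
  atom 12: C, bond orders sum to 3 (valence 4) → 1 H
  atom 13: C, bond orders sum to 4 (valence 4) → 0 H
  atom 14: C, bond orders sum to 4 (valence 4) → 0 H
  atom 15: O, bond orders sum to 1 (valence 2) → 1 H
  atom 16: O, bond orders sum to 2 (valence 2) → 0 H
Totals → C:10, H:9, F:3, O:3.

C10H9F3O3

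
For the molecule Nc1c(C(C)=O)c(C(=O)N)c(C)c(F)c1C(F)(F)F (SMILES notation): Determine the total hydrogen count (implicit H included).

10

Walk through each heavy atom and fill implicit hydrogens from standard valence (C 4, N 3, O 2, S 2, halogen 1); for lowercase aromatic atoms, an aromatic c carries 1 H when it has two neighbours and 0 H with three, and aromatic n carries 0 H:
  atom 1: N, bond orders sum to 1 (valence 3) → 2 H
  atom 2: aromatic c, 3 neighbours → 0 H
  atom 3: aromatic c, 3 neighbours → 0 H
  atom 4: C, bond orders sum to 4 (valence 4) → 0 H
  atom 5: C, bond orders sum to 1 (valence 4) → 3 H
  atom 6: O, bond orders sum to 2 (valence 2) → 0 H
  atom 7: aromatic c, 3 neighbours → 0 H
  atom 8: C, bond orders sum to 4 (valence 4) → 0 H
  atom 9: O, bond orders sum to 2 (valence 2) → 0 H
  atom 10: N, bond orders sum to 1 (valence 3) → 2 H
  atom 11: aromatic c, 3 neighbours → 0 H
  atom 12: C, bond orders sum to 1 (valence 4) → 3 H
  atom 13: aromatic c, 3 neighbours → 0 H
  atom 14: F (halogen, monovalent) → 0 H
  atom 15: aromatic c, 3 neighbours → 0 H
  atom 16: C, bond orders sum to 4 (valence 4) → 0 H
  atom 17: F (halogen, monovalent) → 0 H
  atom 18: F (halogen, monovalent) → 0 H
  atom 19: F (halogen, monovalent) → 0 H
Total hydrogens: 10.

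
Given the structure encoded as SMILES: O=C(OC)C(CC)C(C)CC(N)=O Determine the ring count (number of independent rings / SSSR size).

0

In SMILES, each pair of matching ring-closure digits denotes one ring-closing bond; the number of such bonds equals the number of independent rings.
Ring-closure bonds here: 0.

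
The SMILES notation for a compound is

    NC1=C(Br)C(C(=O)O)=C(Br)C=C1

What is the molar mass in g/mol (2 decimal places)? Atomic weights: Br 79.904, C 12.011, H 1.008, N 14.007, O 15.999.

First, the molecular formula is C7H5Br2NO2 (counting implicit H from valence).
  Br: 2 × 79.904 = 159.808
  C: 7 × 12.011 = 84.077
  H: 5 × 1.008 = 5.040
  N: 1 × 14.007 = 14.007
  O: 2 × 15.999 = 31.998
Sum: 2×79.904 + 7×12.011 + 5×1.008 + 1×14.007 + 2×15.999 = 294.930 → 294.93 g/mol.

294.93 g/mol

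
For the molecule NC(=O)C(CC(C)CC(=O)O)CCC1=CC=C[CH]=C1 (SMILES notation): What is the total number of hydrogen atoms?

Walk through each heavy atom and fill implicit hydrogens from standard valence (C 4, N 3, O 2, S 2, halogen 1):
  atom 1: N, bond orders sum to 1 (valence 3) → 2 H
  atom 2: C, bond orders sum to 4 (valence 4) → 0 H
  atom 3: O, bond orders sum to 2 (valence 2) → 0 H
  atom 4: C, bond orders sum to 3 (valence 4) → 1 H
  atom 5: C, bond orders sum to 2 (valence 4) → 2 H
  atom 6: C, bond orders sum to 3 (valence 4) → 1 H
  atom 7: C, bond orders sum to 1 (valence 4) → 3 H
  atom 8: C, bond orders sum to 2 (valence 4) → 2 H
  atom 9: C, bond orders sum to 4 (valence 4) → 0 H
  atom 10: O, bond orders sum to 2 (valence 2) → 0 H
  atom 11: O, bond orders sum to 1 (valence 2) → 1 H
  atom 12: C, bond orders sum to 2 (valence 4) → 2 H
  atom 13: C, bond orders sum to 2 (valence 4) → 2 H
  atom 14: C, bond orders sum to 4 (valence 4) → 0 H
  atom 15: C, bond orders sum to 3 (valence 4) → 1 H
  atom 16: C, bond orders sum to 3 (valence 4) → 1 H
  atom 17: C, bond orders sum to 3 (valence 4) → 1 H
  atom 18: C with explicit H count 1
  atom 19: C, bond orders sum to 3 (valence 4) → 1 H
Total hydrogens: 21.

21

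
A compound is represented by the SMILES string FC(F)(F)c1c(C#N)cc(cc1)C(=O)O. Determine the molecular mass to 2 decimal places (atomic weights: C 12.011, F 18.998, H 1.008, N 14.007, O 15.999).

First, the molecular formula is C9H4F3NO2 (counting implicit H from valence).
  C: 9 × 12.011 = 108.099
  F: 3 × 18.998 = 56.994
  H: 4 × 1.008 = 4.032
  N: 1 × 14.007 = 14.007
  O: 2 × 15.999 = 31.998
Sum: 9×12.011 + 3×18.998 + 4×1.008 + 1×14.007 + 2×15.999 = 215.130 → 215.13 g/mol.

215.13 g/mol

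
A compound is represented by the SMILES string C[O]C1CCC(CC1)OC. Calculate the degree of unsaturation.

Molecular formula: C8H16O2.
DoU = (2C + 2 + N − H − X) / 2, where X is the halogen count and O/S are ignored.
    = (2·8 + 2 + 0 − 16 − 0) / 2 = 2 / 2 = 1.

1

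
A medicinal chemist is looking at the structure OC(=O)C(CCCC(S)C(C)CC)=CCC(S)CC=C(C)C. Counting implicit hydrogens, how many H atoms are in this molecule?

Walk through each heavy atom and fill implicit hydrogens from standard valence (C 4, N 3, O 2, S 2, halogen 1):
  atom 1: O, bond orders sum to 1 (valence 2) → 1 H
  atom 2: C, bond orders sum to 4 (valence 4) → 0 H
  atom 3: O, bond orders sum to 2 (valence 2) → 0 H
  atom 4: C, bond orders sum to 4 (valence 4) → 0 H
  atom 5: C, bond orders sum to 2 (valence 4) → 2 H
  atom 6: C, bond orders sum to 2 (valence 4) → 2 H
  atom 7: C, bond orders sum to 2 (valence 4) → 2 H
  atom 8: C, bond orders sum to 3 (valence 4) → 1 H
  atom 9: S, bond orders sum to 1 (valence 2) → 1 H
  atom 10: C, bond orders sum to 3 (valence 4) → 1 H
  atom 11: C, bond orders sum to 1 (valence 4) → 3 H
  atom 12: C, bond orders sum to 2 (valence 4) → 2 H
  atom 13: C, bond orders sum to 1 (valence 4) → 3 H
  atom 14: C, bond orders sum to 3 (valence 4) → 1 H
  atom 15: C, bond orders sum to 2 (valence 4) → 2 H
  atom 16: C, bond orders sum to 3 (valence 4) → 1 H
  atom 17: S, bond orders sum to 1 (valence 2) → 1 H
  atom 18: C, bond orders sum to 2 (valence 4) → 2 H
  atom 19: C, bond orders sum to 3 (valence 4) → 1 H
  atom 20: C, bond orders sum to 4 (valence 4) → 0 H
  atom 21: C, bond orders sum to 1 (valence 4) → 3 H
  atom 22: C, bond orders sum to 1 (valence 4) → 3 H
Total hydrogens: 32.

32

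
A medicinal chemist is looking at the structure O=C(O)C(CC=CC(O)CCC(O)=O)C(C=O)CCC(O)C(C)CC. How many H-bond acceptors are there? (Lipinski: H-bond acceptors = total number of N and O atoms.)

N atoms: 0; O atoms: 7.
Lipinski HBA = 0 + 7 = 7.

7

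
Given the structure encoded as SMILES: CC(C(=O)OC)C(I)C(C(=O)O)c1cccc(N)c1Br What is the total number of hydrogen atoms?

Walk through each heavy atom and fill implicit hydrogens from standard valence (C 4, N 3, O 2, S 2, halogen 1); for lowercase aromatic atoms, an aromatic c carries 1 H when it has two neighbours and 0 H with three, and aromatic n carries 0 H:
  atom 1: C, bond orders sum to 1 (valence 4) → 3 H
  atom 2: C, bond orders sum to 3 (valence 4) → 1 H
  atom 3: C, bond orders sum to 4 (valence 4) → 0 H
  atom 4: O, bond orders sum to 2 (valence 2) → 0 H
  atom 5: O, bond orders sum to 2 (valence 2) → 0 H
  atom 6: C, bond orders sum to 1 (valence 4) → 3 H
  atom 7: C, bond orders sum to 3 (valence 4) → 1 H
  atom 8: I (halogen, monovalent) → 0 H
  atom 9: C, bond orders sum to 3 (valence 4) → 1 H
  atom 10: C, bond orders sum to 4 (valence 4) → 0 H
  atom 11: O, bond orders sum to 2 (valence 2) → 0 H
  atom 12: O, bond orders sum to 1 (valence 2) → 1 H
  atom 13: aromatic c, 3 neighbours → 0 H
  atom 14: aromatic c, 2 neighbours → 1 H
  atom 15: aromatic c, 2 neighbours → 1 H
  atom 16: aromatic c, 2 neighbours → 1 H
  atom 17: aromatic c, 3 neighbours → 0 H
  atom 18: N, bond orders sum to 1 (valence 3) → 2 H
  atom 19: aromatic c, 3 neighbours → 0 H
  atom 20: Br (halogen, monovalent) → 0 H
Total hydrogens: 15.

15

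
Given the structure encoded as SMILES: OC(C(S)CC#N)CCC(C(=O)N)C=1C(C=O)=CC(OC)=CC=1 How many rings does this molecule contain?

1

In SMILES, each pair of matching ring-closure digits denotes one ring-closing bond; the number of such bonds equals the number of independent rings.
Ring-closure bonds here: 1.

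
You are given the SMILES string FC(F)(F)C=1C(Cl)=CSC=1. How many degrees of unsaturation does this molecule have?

Degree of unsaturation = (number of rings) + (number of π bonds).
Ring closures in the SMILES: 1.
π bonds: 2 double bonds (each 1 DoU) → 2 DoU from unsaturation.
Total DoU = 1 + 2 = 3.

3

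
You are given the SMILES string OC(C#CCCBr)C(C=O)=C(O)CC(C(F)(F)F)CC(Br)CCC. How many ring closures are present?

In SMILES, each pair of matching ring-closure digits denotes one ring-closing bond; the number of such bonds equals the number of independent rings.
Ring-closure bonds here: 0.

0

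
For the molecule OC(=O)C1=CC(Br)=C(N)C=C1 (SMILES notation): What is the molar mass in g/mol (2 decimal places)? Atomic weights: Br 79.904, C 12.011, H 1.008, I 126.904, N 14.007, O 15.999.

216.03 g/mol

First, the molecular formula is C7H6BrNO2 (counting implicit H from valence).
  Br: 1 × 79.904 = 79.904
  C: 7 × 12.011 = 84.077
  H: 6 × 1.008 = 6.048
  N: 1 × 14.007 = 14.007
  O: 2 × 15.999 = 31.998
Sum: 1×79.904 + 7×12.011 + 6×1.008 + 1×14.007 + 2×15.999 = 216.034 → 216.03 g/mol.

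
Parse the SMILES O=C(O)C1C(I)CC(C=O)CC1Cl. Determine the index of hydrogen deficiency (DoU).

3

Degree of unsaturation = (number of rings) + (number of π bonds).
Ring closures in the SMILES: 1.
π bonds: 2 double bonds (each 1 DoU) → 2 DoU from unsaturation.
Total DoU = 1 + 2 = 3.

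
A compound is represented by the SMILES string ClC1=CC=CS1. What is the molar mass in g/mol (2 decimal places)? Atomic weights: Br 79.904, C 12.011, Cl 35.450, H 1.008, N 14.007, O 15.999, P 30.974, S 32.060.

First, the molecular formula is C4H3ClS (counting implicit H from valence).
  C: 4 × 12.011 = 48.044
  Cl: 1 × 35.450 = 35.450
  H: 3 × 1.008 = 3.024
  S: 1 × 32.060 = 32.060
Sum: 4×12.011 + 1×35.450 + 3×1.008 + 1×32.060 = 118.578 → 118.58 g/mol.

118.58 g/mol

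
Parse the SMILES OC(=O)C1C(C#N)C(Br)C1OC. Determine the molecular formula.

Walk through each heavy atom and fill implicit hydrogens from standard valence (C 4, N 3, O 2, S 2, halogen 1):
  atom 1: O, bond orders sum to 1 (valence 2) → 1 H
  atom 2: C, bond orders sum to 4 (valence 4) → 0 H
  atom 3: O, bond orders sum to 2 (valence 2) → 0 H
  atom 4: C, bond orders sum to 3 (valence 4) → 1 H
  atom 5: C, bond orders sum to 3 (valence 4) → 1 H
  atom 6: C, bond orders sum to 4 (valence 4) → 0 H
  atom 7: N, bond orders sum to 3 (valence 3) → 0 H
  atom 8: C, bond orders sum to 3 (valence 4) → 1 H
  atom 9: Br (halogen, monovalent) → 0 H
  atom 10: C, bond orders sum to 3 (valence 4) → 1 H
  atom 11: O, bond orders sum to 2 (valence 2) → 0 H
  atom 12: C, bond orders sum to 1 (valence 4) → 3 H
Totals → C:7, H:8, Br:1, N:1, O:3.

C7H8BrNO3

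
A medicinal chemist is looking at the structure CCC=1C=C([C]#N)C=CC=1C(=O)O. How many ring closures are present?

1

In SMILES, each pair of matching ring-closure digits denotes one ring-closing bond; the number of such bonds equals the number of independent rings.
Ring-closure bonds here: 1.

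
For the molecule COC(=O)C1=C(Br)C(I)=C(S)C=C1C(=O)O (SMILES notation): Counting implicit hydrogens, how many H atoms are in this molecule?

6

Walk through each heavy atom and fill implicit hydrogens from standard valence (C 4, N 3, O 2, S 2, halogen 1):
  atom 1: C, bond orders sum to 1 (valence 4) → 3 H
  atom 2: O, bond orders sum to 2 (valence 2) → 0 H
  atom 3: C, bond orders sum to 4 (valence 4) → 0 H
  atom 4: O, bond orders sum to 2 (valence 2) → 0 H
  atom 5: C, bond orders sum to 4 (valence 4) → 0 H
  atom 6: C, bond orders sum to 4 (valence 4) → 0 H
  atom 7: Br (halogen, monovalent) → 0 H
  atom 8: C, bond orders sum to 4 (valence 4) → 0 H
  atom 9: I (halogen, monovalent) → 0 H
  atom 10: C, bond orders sum to 4 (valence 4) → 0 H
  atom 11: S, bond orders sum to 1 (valence 2) → 1 H
  atom 12: C, bond orders sum to 3 (valence 4) → 1 H
  atom 13: C, bond orders sum to 4 (valence 4) → 0 H
  atom 14: C, bond orders sum to 4 (valence 4) → 0 H
  atom 15: O, bond orders sum to 2 (valence 2) → 0 H
  atom 16: O, bond orders sum to 1 (valence 2) → 1 H
Total hydrogens: 6.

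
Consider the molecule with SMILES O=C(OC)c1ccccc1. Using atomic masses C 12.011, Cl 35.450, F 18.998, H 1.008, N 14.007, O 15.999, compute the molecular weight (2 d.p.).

First, the molecular formula is C8H8O2 (counting implicit H from valence).
  C: 8 × 12.011 = 96.088
  H: 8 × 1.008 = 8.064
  O: 2 × 15.999 = 31.998
Sum: 8×12.011 + 8×1.008 + 2×15.999 = 136.150 → 136.15 g/mol.

136.15 g/mol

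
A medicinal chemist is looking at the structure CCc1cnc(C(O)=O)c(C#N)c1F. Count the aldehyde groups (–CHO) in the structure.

0

Scan the SMILES for the aldehyde motif — none present.
Groups that are present: 1 carboxylic acid, 1 nitrile.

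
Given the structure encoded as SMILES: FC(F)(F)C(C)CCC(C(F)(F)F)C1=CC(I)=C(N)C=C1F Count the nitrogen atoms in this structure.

Scan the SMILES for N atoms (remember two-letter symbols like Cl and Br are single atoms).
Nitrogen count: 1.

1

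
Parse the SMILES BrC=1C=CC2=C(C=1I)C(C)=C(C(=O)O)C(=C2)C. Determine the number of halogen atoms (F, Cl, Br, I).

Halogen atoms appear at heavy-atom positions 1, 8 (1×Br, 1×I).
Other groups present: 1 carboxylic acid.
Halogen count: 2.

2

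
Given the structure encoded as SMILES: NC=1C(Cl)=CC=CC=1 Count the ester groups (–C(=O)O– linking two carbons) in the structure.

Scan the SMILES for the ester motif — none present.
Groups that are present: 1 primary amine.

0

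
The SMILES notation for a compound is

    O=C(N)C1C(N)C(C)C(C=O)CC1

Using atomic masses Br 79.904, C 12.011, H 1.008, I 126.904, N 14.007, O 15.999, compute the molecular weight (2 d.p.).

First, the molecular formula is C9H16N2O2 (counting implicit H from valence).
  C: 9 × 12.011 = 108.099
  H: 16 × 1.008 = 16.128
  N: 2 × 14.007 = 28.014
  O: 2 × 15.999 = 31.998
Sum: 9×12.011 + 16×1.008 + 2×14.007 + 2×15.999 = 184.239 → 184.24 g/mol.

184.24 g/mol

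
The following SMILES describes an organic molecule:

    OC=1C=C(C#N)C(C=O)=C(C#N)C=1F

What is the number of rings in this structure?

1

In SMILES, each pair of matching ring-closure digits denotes one ring-closing bond; the number of such bonds equals the number of independent rings.
Ring-closure bonds here: 1.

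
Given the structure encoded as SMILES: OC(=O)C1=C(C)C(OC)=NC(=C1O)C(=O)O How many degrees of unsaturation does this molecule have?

6

Molecular formula: C9H9NO6.
DoU = (2C + 2 + N − H − X) / 2, where X is the halogen count and O/S are ignored.
    = (2·9 + 2 + 1 − 9 − 0) / 2 = 12 / 2 = 6.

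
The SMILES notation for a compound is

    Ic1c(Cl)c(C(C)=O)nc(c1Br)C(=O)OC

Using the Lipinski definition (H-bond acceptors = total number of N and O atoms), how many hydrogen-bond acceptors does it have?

4

N atoms: 1; O atoms: 3.
Lipinski HBA = 1 + 3 = 4.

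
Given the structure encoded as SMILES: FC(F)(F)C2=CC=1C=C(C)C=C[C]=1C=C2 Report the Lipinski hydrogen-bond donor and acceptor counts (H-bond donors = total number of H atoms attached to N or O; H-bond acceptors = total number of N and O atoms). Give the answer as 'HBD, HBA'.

Donors: find every N or O and count the H atoms it carries.
  (no N or O atoms present)
Lipinski HBD = 0.
Acceptors: N atoms = 0, O atoms = 0 → HBA = 0.

0, 0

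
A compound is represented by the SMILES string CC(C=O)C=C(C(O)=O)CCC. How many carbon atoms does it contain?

Count every carbon token in the SMILES (each C, including those in ring-closure positions and inside branches).
Carbon count: 9.

9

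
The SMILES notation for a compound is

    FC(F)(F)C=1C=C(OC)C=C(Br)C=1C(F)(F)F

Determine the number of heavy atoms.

Every atom symbol written in the SMILES (organic subset) is one heavy atom; implicit H are not written.
Heavy atoms by element → Br:1, C:9, F:6, O:1.
Total: 17.

17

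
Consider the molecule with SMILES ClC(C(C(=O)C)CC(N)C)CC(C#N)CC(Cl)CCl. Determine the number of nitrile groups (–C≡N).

1

The nitrile motif appears at heavy-atom position 13 in the SMILES.
Other groups present: 1 ketone, 1 primary amine.
Nitrile count: 1.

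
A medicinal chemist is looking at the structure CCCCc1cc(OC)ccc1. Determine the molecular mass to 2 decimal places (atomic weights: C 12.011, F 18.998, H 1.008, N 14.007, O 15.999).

164.25 g/mol

First, the molecular formula is C11H16O (counting implicit H from valence).
  C: 11 × 12.011 = 132.121
  H: 16 × 1.008 = 16.128
  O: 1 × 15.999 = 15.999
Sum: 11×12.011 + 16×1.008 + 1×15.999 = 164.248 → 164.25 g/mol.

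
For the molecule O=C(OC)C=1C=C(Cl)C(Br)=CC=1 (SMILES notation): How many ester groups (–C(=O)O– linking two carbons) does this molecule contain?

The ester motif appears at heavy-atom position 2 in the SMILES.
Ester count: 1.

1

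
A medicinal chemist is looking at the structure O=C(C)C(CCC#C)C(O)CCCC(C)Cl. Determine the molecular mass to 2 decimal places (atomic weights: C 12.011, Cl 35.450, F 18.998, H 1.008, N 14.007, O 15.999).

First, the molecular formula is C13H21ClO2 (counting implicit H from valence).
  C: 13 × 12.011 = 156.143
  Cl: 1 × 35.450 = 35.450
  H: 21 × 1.008 = 21.168
  O: 2 × 15.999 = 31.998
Sum: 13×12.011 + 1×35.450 + 21×1.008 + 2×15.999 = 244.759 → 244.76 g/mol.

244.76 g/mol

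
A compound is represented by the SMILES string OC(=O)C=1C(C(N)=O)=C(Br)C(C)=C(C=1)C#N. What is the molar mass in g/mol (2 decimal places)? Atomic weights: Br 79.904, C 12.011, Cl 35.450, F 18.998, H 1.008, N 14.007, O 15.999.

283.08 g/mol

First, the molecular formula is C10H7BrN2O3 (counting implicit H from valence).
  Br: 1 × 79.904 = 79.904
  C: 10 × 12.011 = 120.110
  H: 7 × 1.008 = 7.056
  N: 2 × 14.007 = 28.014
  O: 3 × 15.999 = 47.997
Sum: 1×79.904 + 10×12.011 + 7×1.008 + 2×14.007 + 3×15.999 = 283.081 → 283.08 g/mol.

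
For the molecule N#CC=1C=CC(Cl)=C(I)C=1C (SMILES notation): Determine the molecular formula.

Walk through each heavy atom and fill implicit hydrogens from standard valence (C 4, N 3, O 2, S 2, halogen 1):
  atom 1: N, bond orders sum to 3 (valence 3) → 0 H
  atom 2: C, bond orders sum to 4 (valence 4) → 0 H
  atom 3: C, bond orders sum to 4 (valence 4) → 0 H
  atom 4: C, bond orders sum to 3 (valence 4) → 1 H
  atom 5: C, bond orders sum to 3 (valence 4) → 1 H
  atom 6: C, bond orders sum to 4 (valence 4) → 0 H
  atom 7: Cl (halogen, monovalent) → 0 H
  atom 8: C, bond orders sum to 4 (valence 4) → 0 H
  atom 9: I (halogen, monovalent) → 0 H
  atom 10: C, bond orders sum to 4 (valence 4) → 0 H
  atom 11: C, bond orders sum to 1 (valence 4) → 3 H
Totals → C:8, H:5, Cl:1, I:1, N:1.
In Hill order: C8H5ClIN.

C8H5ClIN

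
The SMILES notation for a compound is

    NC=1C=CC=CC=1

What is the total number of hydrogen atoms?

7

Walk through each heavy atom and fill implicit hydrogens from standard valence (C 4, N 3, O 2, S 2, halogen 1):
  atom 1: N, bond orders sum to 1 (valence 3) → 2 H
  atom 2: C, bond orders sum to 4 (valence 4) → 0 H
  atom 3: C, bond orders sum to 3 (valence 4) → 1 H
  atom 4: C, bond orders sum to 3 (valence 4) → 1 H
  atom 5: C, bond orders sum to 3 (valence 4) → 1 H
  atom 6: C, bond orders sum to 3 (valence 4) → 1 H
  atom 7: C, bond orders sum to 3 (valence 4) → 1 H
Total hydrogens: 7.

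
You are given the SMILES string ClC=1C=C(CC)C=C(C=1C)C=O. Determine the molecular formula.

C10H11ClO

Walk through each heavy atom and fill implicit hydrogens from standard valence (C 4, N 3, O 2, S 2, halogen 1):
  atom 1: Cl (halogen, monovalent) → 0 H
  atom 2: C, bond orders sum to 4 (valence 4) → 0 H
  atom 3: C, bond orders sum to 3 (valence 4) → 1 H
  atom 4: C, bond orders sum to 4 (valence 4) → 0 H
  atom 5: C, bond orders sum to 2 (valence 4) → 2 H
  atom 6: C, bond orders sum to 1 (valence 4) → 3 H
  atom 7: C, bond orders sum to 3 (valence 4) → 1 H
  atom 8: C, bond orders sum to 4 (valence 4) → 0 H
  atom 9: C, bond orders sum to 4 (valence 4) → 0 H
  atom 10: C, bond orders sum to 1 (valence 4) → 3 H
  atom 11: C, bond orders sum to 3 (valence 4) → 1 H
  atom 12: O, bond orders sum to 2 (valence 2) → 0 H
Totals → C:10, H:11, Cl:1, O:1.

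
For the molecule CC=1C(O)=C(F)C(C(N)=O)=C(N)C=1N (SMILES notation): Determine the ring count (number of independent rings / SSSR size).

1

In SMILES, each pair of matching ring-closure digits denotes one ring-closing bond; the number of such bonds equals the number of independent rings.
Ring-closure bonds here: 1.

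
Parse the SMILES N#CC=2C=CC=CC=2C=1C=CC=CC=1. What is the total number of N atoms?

1

Scan the SMILES for N atoms (remember two-letter symbols like Cl and Br are single atoms).
Nitrogen count: 1.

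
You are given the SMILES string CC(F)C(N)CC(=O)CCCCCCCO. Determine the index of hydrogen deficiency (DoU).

Molecular formula: C12H24FNO2.
DoU = (2C + 2 + N − H − X) / 2, where X is the halogen count and O/S are ignored.
    = (2·12 + 2 + 1 − 24 − 1) / 2 = 2 / 2 = 1.

1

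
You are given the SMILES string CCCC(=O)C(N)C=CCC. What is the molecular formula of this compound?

C9H17NO

Walk through each heavy atom and fill implicit hydrogens from standard valence (C 4, N 3, O 2, S 2, halogen 1):
  atom 1: C, bond orders sum to 1 (valence 4) → 3 H
  atom 2: C, bond orders sum to 2 (valence 4) → 2 H
  atom 3: C, bond orders sum to 2 (valence 4) → 2 H
  atom 4: C, bond orders sum to 4 (valence 4) → 0 H
  atom 5: O, bond orders sum to 2 (valence 2) → 0 H
  atom 6: C, bond orders sum to 3 (valence 4) → 1 H
  atom 7: N, bond orders sum to 1 (valence 3) → 2 H
  atom 8: C, bond orders sum to 3 (valence 4) → 1 H
  atom 9: C, bond orders sum to 3 (valence 4) → 1 H
  atom 10: C, bond orders sum to 2 (valence 4) → 2 H
  atom 11: C, bond orders sum to 1 (valence 4) → 3 H
Totals → C:9, H:17, N:1, O:1.
In Hill order: C9H17NO.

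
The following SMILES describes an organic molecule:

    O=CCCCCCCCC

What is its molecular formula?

Walk through each heavy atom and fill implicit hydrogens from standard valence (C 4, N 3, O 2, S 2, halogen 1):
  atom 1: O, bond orders sum to 2 (valence 2) → 0 H
  atom 2: C, bond orders sum to 3 (valence 4) → 1 H
  atom 3: C, bond orders sum to 2 (valence 4) → 2 H
  atom 4: C, bond orders sum to 2 (valence 4) → 2 H
  atom 5: C, bond orders sum to 2 (valence 4) → 2 H
  atom 6: C, bond orders sum to 2 (valence 4) → 2 H
  atom 7: C, bond orders sum to 2 (valence 4) → 2 H
  atom 8: C, bond orders sum to 2 (valence 4) → 2 H
  atom 9: C, bond orders sum to 2 (valence 4) → 2 H
  atom 10: C, bond orders sum to 1 (valence 4) → 3 H
Totals → C:9, H:18, O:1.

C9H18O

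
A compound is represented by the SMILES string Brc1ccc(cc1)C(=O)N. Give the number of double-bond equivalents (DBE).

Molecular formula: C7H6BrNO.
DoU = (2C + 2 + N − H − X) / 2, where X is the halogen count and O/S are ignored.
    = (2·7 + 2 + 1 − 6 − 1) / 2 = 10 / 2 = 5.

5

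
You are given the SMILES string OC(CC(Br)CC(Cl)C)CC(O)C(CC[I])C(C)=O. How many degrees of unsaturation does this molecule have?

Degree of unsaturation = (number of rings) + (number of π bonds).
Ring closures in the SMILES: 0.
π bonds: 1 double bond (each 1 DoU) → 1 DoU from unsaturation.
Total DoU = 0 + 1 = 1.

1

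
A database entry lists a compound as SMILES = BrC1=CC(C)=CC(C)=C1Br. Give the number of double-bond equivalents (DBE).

4

Molecular formula: C8H8Br2.
DoU = (2C + 2 + N − H − X) / 2, where X is the halogen count and O/S are ignored.
    = (2·8 + 2 + 0 − 8 − 2) / 2 = 8 / 2 = 4.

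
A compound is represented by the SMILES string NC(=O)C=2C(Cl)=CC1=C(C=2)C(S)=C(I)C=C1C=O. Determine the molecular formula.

C12H7ClINO2S

Walk through each heavy atom and fill implicit hydrogens from standard valence (C 4, N 3, O 2, S 2, halogen 1):
  atom 1: N, bond orders sum to 1 (valence 3) → 2 H
  atom 2: C, bond orders sum to 4 (valence 4) → 0 H
  atom 3: O, bond orders sum to 2 (valence 2) → 0 H
  atom 4: C, bond orders sum to 4 (valence 4) → 0 H
  atom 5: C, bond orders sum to 4 (valence 4) → 0 H
  atom 6: Cl (halogen, monovalent) → 0 H
  atom 7: C, bond orders sum to 3 (valence 4) → 1 H
  atom 8: C, bond orders sum to 4 (valence 4) → 0 H
  atom 9: C, bond orders sum to 4 (valence 4) → 0 H
  atom 10: C, bond orders sum to 3 (valence 4) → 1 H
  atom 11: C, bond orders sum to 4 (valence 4) → 0 H
  atom 12: S, bond orders sum to 1 (valence 2) → 1 H
  atom 13: C, bond orders sum to 4 (valence 4) → 0 H
  atom 14: I (halogen, monovalent) → 0 H
  atom 15: C, bond orders sum to 3 (valence 4) → 1 H
  atom 16: C, bond orders sum to 4 (valence 4) → 0 H
  atom 17: C, bond orders sum to 3 (valence 4) → 1 H
  atom 18: O, bond orders sum to 2 (valence 2) → 0 H
Totals → C:12, H:7, Cl:1, I:1, N:1, O:2, S:1.
In Hill order: C12H7ClINO2S.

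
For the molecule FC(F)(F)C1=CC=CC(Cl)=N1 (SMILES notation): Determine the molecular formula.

C6H3ClF3N

Walk through each heavy atom and fill implicit hydrogens from standard valence (C 4, N 3, O 2, S 2, halogen 1):
  atom 1: F (halogen, monovalent) → 0 H
  atom 2: C, bond orders sum to 4 (valence 4) → 0 H
  atom 3: F (halogen, monovalent) → 0 H
  atom 4: F (halogen, monovalent) → 0 H
  atom 5: C, bond orders sum to 4 (valence 4) → 0 H
  atom 6: C, bond orders sum to 3 (valence 4) → 1 H
  atom 7: C, bond orders sum to 3 (valence 4) → 1 H
  atom 8: C, bond orders sum to 3 (valence 4) → 1 H
  atom 9: C, bond orders sum to 4 (valence 4) → 0 H
  atom 10: Cl (halogen, monovalent) → 0 H
  atom 11: N, bond orders sum to 3 (valence 3) → 0 H
Totals → C:6, H:3, Cl:1, F:3, N:1.
In Hill order: C6H3ClF3N.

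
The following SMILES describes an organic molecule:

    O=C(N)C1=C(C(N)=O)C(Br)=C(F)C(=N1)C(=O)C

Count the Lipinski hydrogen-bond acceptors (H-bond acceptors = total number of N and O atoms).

6

N atoms: 3; O atoms: 3.
Lipinski HBA = 3 + 3 = 6.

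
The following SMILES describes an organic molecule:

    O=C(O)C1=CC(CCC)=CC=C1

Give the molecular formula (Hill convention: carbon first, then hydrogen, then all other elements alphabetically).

C10H12O2

Walk through each heavy atom and fill implicit hydrogens from standard valence (C 4, N 3, O 2, S 2, halogen 1):
  atom 1: O, bond orders sum to 2 (valence 2) → 0 H
  atom 2: C, bond orders sum to 4 (valence 4) → 0 H
  atom 3: O, bond orders sum to 1 (valence 2) → 1 H
  atom 4: C, bond orders sum to 4 (valence 4) → 0 H
  atom 5: C, bond orders sum to 3 (valence 4) → 1 H
  atom 6: C, bond orders sum to 4 (valence 4) → 0 H
  atom 7: C, bond orders sum to 2 (valence 4) → 2 H
  atom 8: C, bond orders sum to 2 (valence 4) → 2 H
  atom 9: C, bond orders sum to 1 (valence 4) → 3 H
  atom 10: C, bond orders sum to 3 (valence 4) → 1 H
  atom 11: C, bond orders sum to 3 (valence 4) → 1 H
  atom 12: C, bond orders sum to 3 (valence 4) → 1 H
Totals → C:10, H:12, O:2.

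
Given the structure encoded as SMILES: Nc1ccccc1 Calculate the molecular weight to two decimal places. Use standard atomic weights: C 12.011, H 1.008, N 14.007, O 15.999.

93.13 g/mol

First, the molecular formula is C6H7N (counting implicit H from valence).
  C: 6 × 12.011 = 72.066
  H: 7 × 1.008 = 7.056
  N: 1 × 14.007 = 14.007
Sum: 6×12.011 + 7×1.008 + 1×14.007 = 93.129 → 93.13 g/mol.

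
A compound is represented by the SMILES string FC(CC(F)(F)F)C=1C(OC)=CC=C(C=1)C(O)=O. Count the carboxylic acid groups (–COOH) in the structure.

1

The carboxylic acid motif appears at heavy-atom position 16 in the SMILES.
Other groups present: 1 ether.
Carboxylic acid count: 1.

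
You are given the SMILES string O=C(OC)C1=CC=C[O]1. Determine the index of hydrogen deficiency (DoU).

Degree of unsaturation = (number of rings) + (number of π bonds).
Ring closures in the SMILES: 1.
π bonds: 3 double bonds (each 1 DoU) → 3 DoU from unsaturation.
Total DoU = 1 + 3 = 4.

4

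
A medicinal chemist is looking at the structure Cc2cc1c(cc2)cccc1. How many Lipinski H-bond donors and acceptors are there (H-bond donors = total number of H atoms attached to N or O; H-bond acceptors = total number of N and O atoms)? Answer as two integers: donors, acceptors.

Donors: find every N or O and count the H atoms it carries.
  (no N or O atoms present)
Lipinski HBD = 0.
Acceptors: N atoms = 0, O atoms = 0 → HBA = 0.

0, 0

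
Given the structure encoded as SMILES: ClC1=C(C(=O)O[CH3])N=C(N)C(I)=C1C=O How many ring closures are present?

1

In SMILES, each pair of matching ring-closure digits denotes one ring-closing bond; the number of such bonds equals the number of independent rings.
Ring-closure bonds here: 1.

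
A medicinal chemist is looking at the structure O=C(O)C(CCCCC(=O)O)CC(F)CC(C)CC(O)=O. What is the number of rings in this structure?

0

In SMILES, each pair of matching ring-closure digits denotes one ring-closing bond; the number of such bonds equals the number of independent rings.
Ring-closure bonds here: 0.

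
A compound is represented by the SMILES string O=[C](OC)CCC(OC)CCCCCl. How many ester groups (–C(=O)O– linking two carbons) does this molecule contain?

The ester motif appears at heavy-atom position 2 in the SMILES.
Other groups present: 1 ether.
Ester count: 1.

1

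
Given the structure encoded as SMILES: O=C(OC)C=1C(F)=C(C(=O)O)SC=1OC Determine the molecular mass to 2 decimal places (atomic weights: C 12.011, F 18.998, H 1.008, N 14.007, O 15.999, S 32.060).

First, the molecular formula is C8H7FO5S (counting implicit H from valence).
  C: 8 × 12.011 = 96.088
  F: 1 × 18.998 = 18.998
  H: 7 × 1.008 = 7.056
  O: 5 × 15.999 = 79.995
  S: 1 × 32.060 = 32.060
Sum: 8×12.011 + 1×18.998 + 7×1.008 + 5×15.999 + 1×32.060 = 234.197 → 234.20 g/mol.

234.20 g/mol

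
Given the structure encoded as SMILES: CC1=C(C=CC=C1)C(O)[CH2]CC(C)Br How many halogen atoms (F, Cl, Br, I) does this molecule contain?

1

Halogen atoms appear at heavy-atom position 14 (1×Br).
Other groups present: 1 hydroxyl.
Halogen count: 1.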